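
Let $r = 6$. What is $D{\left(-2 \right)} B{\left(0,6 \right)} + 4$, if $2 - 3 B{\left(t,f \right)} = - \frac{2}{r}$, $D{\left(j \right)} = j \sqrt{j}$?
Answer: $4 - \frac{14 i \sqrt{2}}{9} \approx 4.0 - 2.1999 i$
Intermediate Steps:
$D{\left(j \right)} = j^{\frac{3}{2}}$
$B{\left(t,f \right)} = \frac{7}{9}$ ($B{\left(t,f \right)} = \frac{2}{3} - \frac{\left(-2\right) \frac{1}{6}}{3} = \frac{2}{3} - - \frac{1}{9} = \frac{2}{3} + \frac{1}{9} = \frac{7}{9}$)
$D{\left(-2 \right)} B{\left(0,6 \right)} + 4 = \left(-2\right)^{\frac{3}{2}} \cdot \frac{7}{9} + 4 = - 2 i \sqrt{2} \cdot \frac{7}{9} + 4 = - \frac{14 i \sqrt{2}}{9} + 4 = 4 - \frac{14 i \sqrt{2}}{9}$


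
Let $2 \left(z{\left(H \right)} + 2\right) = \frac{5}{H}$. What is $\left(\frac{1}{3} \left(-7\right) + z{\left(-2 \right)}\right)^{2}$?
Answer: $\frac{4489}{144} \approx 31.174$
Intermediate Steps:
$z{\left(H \right)} = -2 + \frac{5}{2 H}$ ($z{\left(H \right)} = -2 + \frac{5 \frac{1}{H}}{2} = -2 + \frac{5}{2 H}$)
$\left(\frac{1}{3} \left(-7\right) + z{\left(-2 \right)}\right)^{2} = \left(\frac{1}{3} \left(-7\right) - \left(2 - \frac{5}{2 \left(-2\right)}\right)\right)^{2} = \left(\frac{1}{3} \left(-7\right) + \left(-2 + \frac{5}{2} \left(- \frac{1}{2}\right)\right)\right)^{2} = \left(- \frac{7}{3} - \frac{13}{4}\right)^{2} = \left(- \frac{67}{12}\right)^{2} = \frac{4489}{144}$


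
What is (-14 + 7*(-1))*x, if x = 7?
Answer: -147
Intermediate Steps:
(-14 + 7*(-1))*x = (-14 + 7*(-1))*7 = (-14 - 7)*7 = -21*7 = -147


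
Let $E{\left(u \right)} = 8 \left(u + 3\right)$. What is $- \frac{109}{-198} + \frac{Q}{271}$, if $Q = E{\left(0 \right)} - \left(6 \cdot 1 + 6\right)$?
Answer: $\frac{31915}{53658} \approx 0.59479$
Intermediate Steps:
$E{\left(u \right)} = 24 + 8 u$ ($E{\left(u \right)} = 8 \left(3 + u\right) = 24 + 8 u$)
$Q = 12$ ($Q = \left(24 + 8 \cdot 0\right) - \left(6 \cdot 1 + 6\right) = \left(24 + 0\right) - \left(6 + 6\right) = 24 - 12 = 12$)
$- \frac{109}{-198} + \frac{Q}{271} = - \frac{109}{-198} + \frac{12}{271} = \left(-109\right) \left(- \frac{1}{198}\right) + 12 \cdot \frac{1}{271} = \frac{109}{198} + \frac{12}{271} = \frac{31915}{53658}$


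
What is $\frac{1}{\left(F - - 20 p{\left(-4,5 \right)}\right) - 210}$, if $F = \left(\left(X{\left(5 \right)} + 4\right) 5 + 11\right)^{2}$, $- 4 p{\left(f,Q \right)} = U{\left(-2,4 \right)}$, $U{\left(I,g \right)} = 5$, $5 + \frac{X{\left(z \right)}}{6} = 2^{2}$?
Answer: $- \frac{1}{234} \approx -0.0042735$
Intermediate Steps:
$X{\left(z \right)} = -6$ ($X{\left(z \right)} = -30 + 6 \cdot 2^{2} = -30 + 6 \cdot 4 = -30 + 24 = -6$)
$p{\left(f,Q \right)} = - \frac{5}{4}$ ($p{\left(f,Q \right)} = \left(- \frac{1}{4}\right) 5 = - \frac{5}{4}$)
$F = 1$ ($F = \left(\left(-6 + 4\right) 5 + 11\right)^{2} = \left(\left(-2\right) 5 + 11\right)^{2} = \left(-10 + 11\right)^{2} = 1^{2} = 1$)
$\frac{1}{\left(F - - 20 p{\left(-4,5 \right)}\right) - 210} = \frac{1}{\left(1 - \left(-20\right) \left(- \frac{5}{4}\right)\right) - 210} = \frac{1}{\left(1 - 25\right) - 210} = \frac{1}{-24 - 210} = \frac{1}{-234} = - \frac{1}{234}$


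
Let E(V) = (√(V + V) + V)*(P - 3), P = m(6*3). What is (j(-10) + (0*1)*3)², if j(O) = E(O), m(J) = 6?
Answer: 720 - 360*I*√5 ≈ 720.0 - 804.98*I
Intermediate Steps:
P = 6
E(V) = 3*V + 3*√2*√V (E(V) = (√(V + V) + V)*(6 - 3) = (√(2*V) + V)*3 = (√2*√V + V)*3 = (V + √2*√V)*3 = 3*V + 3*√2*√V)
j(O) = 3*O + 3*√2*√O
(j(-10) + (0*1)*3)² = ((3*(-10) + 3*√2*√(-10)) + (0*1)*3)² = ((-30 + 3*√2*(I*√10)) + 0*3)² = ((-30 + 6*I*√5) + 0)² = (-30 + 6*I*√5)²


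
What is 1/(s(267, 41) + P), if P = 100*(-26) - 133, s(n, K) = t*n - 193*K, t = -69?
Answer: -1/29069 ≈ -3.4401e-5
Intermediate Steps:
s(n, K) = -193*K - 69*n (s(n, K) = -69*n - 193*K = -193*K - 69*n)
P = -2733 (P = -2600 - 133 = -2733)
1/(s(267, 41) + P) = 1/((-193*41 - 69*267) - 2733) = 1/((-7913 - 18423) - 2733) = 1/(-26336 - 2733) = 1/(-29069) = -1/29069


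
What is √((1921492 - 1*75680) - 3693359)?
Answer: 3*I*√205283 ≈ 1359.2*I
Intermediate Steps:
√((1921492 - 1*75680) - 3693359) = √((1921492 - 75680) - 3693359) = √(1845812 - 3693359) = √(-1847547) = 3*I*√205283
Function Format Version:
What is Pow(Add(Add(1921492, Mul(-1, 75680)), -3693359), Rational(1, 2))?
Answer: Mul(3, I, Pow(205283, Rational(1, 2))) ≈ Mul(1359.2, I)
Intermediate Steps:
Pow(Add(Add(1921492, Mul(-1, 75680)), -3693359), Rational(1, 2)) = Pow(Add(Add(1921492, -75680), -3693359), Rational(1, 2)) = Pow(Add(1845812, -3693359), Rational(1, 2)) = Pow(-1847547, Rational(1, 2)) = Mul(3, I, Pow(205283, Rational(1, 2)))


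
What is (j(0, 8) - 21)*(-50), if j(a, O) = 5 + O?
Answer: 400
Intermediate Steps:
(j(0, 8) - 21)*(-50) = ((5 + 8) - 21)*(-50) = (13 - 21)*(-50) = -8*(-50) = 400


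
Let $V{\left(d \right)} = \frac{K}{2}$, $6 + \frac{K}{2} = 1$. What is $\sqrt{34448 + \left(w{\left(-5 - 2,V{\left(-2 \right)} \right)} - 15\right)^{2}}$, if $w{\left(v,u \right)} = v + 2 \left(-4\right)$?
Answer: $2 \sqrt{8837} \approx 188.01$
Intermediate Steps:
$K = -10$ ($K = -12 + 2 \cdot 1 = -12 + 2 = -10$)
$V{\left(d \right)} = -5$ ($V{\left(d \right)} = - \frac{10}{2} = \left(-10\right) \frac{1}{2} = -5$)
$w{\left(v,u \right)} = -8 + v$ ($w{\left(v,u \right)} = v - 8 = -8 + v$)
$\sqrt{34448 + \left(w{\left(-5 - 2,V{\left(-2 \right)} \right)} - 15\right)^{2}} = \sqrt{34448 + \left(\left(-8 - 7\right) - 15\right)^{2}} = \sqrt{34448 + \left(-15 - 15\right)^{2}} = \sqrt{34448 + \left(-30\right)^{2}} = \sqrt{34448 + 900} = \sqrt{35348} = 2 \sqrt{8837}$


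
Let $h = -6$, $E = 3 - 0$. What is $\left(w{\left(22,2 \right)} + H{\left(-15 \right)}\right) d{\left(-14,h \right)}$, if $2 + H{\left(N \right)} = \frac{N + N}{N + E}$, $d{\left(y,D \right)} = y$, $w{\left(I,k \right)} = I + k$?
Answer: $-343$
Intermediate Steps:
$E = 3$ ($E = 3 + 0 = 3$)
$H{\left(N \right)} = -2 + \frac{2 N}{3 + N}$ ($H{\left(N \right)} = -2 + \frac{N + N}{N + 3} = -2 + \frac{2 N}{3 + N}$)
$\left(w{\left(22,2 \right)} + H{\left(-15 \right)}\right) d{\left(-14,h \right)} = \left(\left(22 + 2\right) - \frac{6}{3 - 15}\right) \left(-14\right) = \left(24 - \frac{6}{-12}\right) \left(-14\right) = \left(24 - - \frac{1}{2}\right) \left(-14\right) = \left(24 + \frac{1}{2}\right) \left(-14\right) = \frac{49}{2} \left(-14\right) = -343$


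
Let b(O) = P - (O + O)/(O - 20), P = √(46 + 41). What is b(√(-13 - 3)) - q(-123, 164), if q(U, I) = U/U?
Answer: -14/13 + √87 + 5*I/13 ≈ 8.2505 + 0.38462*I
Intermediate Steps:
P = √87 ≈ 9.3274
q(U, I) = 1
b(O) = √87 - 2*O/(-20 + O) (b(O) = √87 - (O + O)/(O - 20) = √87 - 2*O/(-20 + O))
b(√(-13 - 3)) - q(-123, 164) = (-20*√87 - 2*√(-13 - 3) + √(-13 - 3)*√87)/(-20 + √(-13 - 3)) - 1*1 = (-20*√87 - 8*I + √(-16)*√87)/(-20 + √(-16)) - 1 = (-20*√87 - 8*I + (4*I)*√87)/(-20 + 4*I) - 1 = ((-20 - 4*I)/416)*(-20*√87 - 8*I + 4*I*√87) - 1 = (-20 - 4*I)*(-20*√87 - 8*I + 4*I*√87)/416 - 1 = -1 + (-20 - 4*I)*(-20*√87 - 8*I + 4*I*√87)/416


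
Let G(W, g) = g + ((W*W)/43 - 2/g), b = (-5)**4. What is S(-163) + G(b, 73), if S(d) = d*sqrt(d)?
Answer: 28744686/3139 - 163*I*sqrt(163) ≈ 9157.3 - 2081.0*I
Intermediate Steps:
S(d) = d**(3/2)
b = 625
G(W, g) = g - 2/g + W**2/43 (G(W, g) = g + (W**2*(1/43) - 2/g) = g + (W**2/43 - 2/g) = g + (-2/g + W**2/43) = g - 2/g + W**2/43)
S(-163) + G(b, 73) = (-163)**(3/2) + (73 - 2/73 + (1/43)*625**2) = -163*I*sqrt(163) + (73 - 2*1/73 + (1/43)*390625) = -163*I*sqrt(163) + (73 - 2/73 + 390625/43) = -163*I*sqrt(163) + 28744686/3139 = 28744686/3139 - 163*I*sqrt(163)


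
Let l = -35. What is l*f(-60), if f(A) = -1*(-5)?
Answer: -175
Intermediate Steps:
f(A) = 5
l*f(-60) = -35*5 = -175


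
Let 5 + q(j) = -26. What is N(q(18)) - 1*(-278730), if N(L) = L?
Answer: 278699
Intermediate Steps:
q(j) = -31 (q(j) = -5 - 26 = -31)
N(q(18)) - 1*(-278730) = -31 - 1*(-278730) = -31 + 278730 = 278699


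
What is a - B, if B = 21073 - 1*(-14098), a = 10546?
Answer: -24625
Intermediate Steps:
B = 35171 (B = 21073 + 14098 = 35171)
a - B = 10546 - 1*35171 = 10546 - 35171 = -24625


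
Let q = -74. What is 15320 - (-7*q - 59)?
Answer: 14861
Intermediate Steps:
15320 - (-7*q - 59) = 15320 - (-7*(-74) - 59) = 15320 - (518 - 59) = 15320 - 1*459 = 15320 - 459 = 14861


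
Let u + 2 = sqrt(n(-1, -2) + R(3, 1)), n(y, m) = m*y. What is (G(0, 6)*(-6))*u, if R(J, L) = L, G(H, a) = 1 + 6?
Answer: 84 - 42*sqrt(3) ≈ 11.254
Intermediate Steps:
G(H, a) = 7
u = -2 + sqrt(3) (u = -2 + sqrt(-2*(-1) + 1) = -2 + sqrt(2 + 1) = -2 + sqrt(3) ≈ -0.26795)
(G(0, 6)*(-6))*u = (7*(-6))*(-2 + sqrt(3)) = -42*(-2 + sqrt(3)) = 84 - 42*sqrt(3)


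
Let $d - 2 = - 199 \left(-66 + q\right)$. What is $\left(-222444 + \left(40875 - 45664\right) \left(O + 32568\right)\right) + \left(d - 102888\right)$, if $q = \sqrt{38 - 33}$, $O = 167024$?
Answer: $-956158284 - 199 \sqrt{5} \approx -9.5616 \cdot 10^{8}$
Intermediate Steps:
$q = \sqrt{5} \approx 2.2361$
$d = 13136 - 199 \sqrt{5}$ ($d = 2 - 199 \left(-66 + \sqrt{5}\right) = 2 + \left(13134 - 199 \sqrt{5}\right) = 13136 - 199 \sqrt{5} \approx 12691.0$)
$\left(-222444 + \left(40875 - 45664\right) \left(O + 32568\right)\right) + \left(d - 102888\right) = \left(-222444 + \left(40875 - 45664\right) \left(167024 + 32568\right)\right) - \left(89752 + 199 \sqrt{5}\right) = \left(-222444 - 955846088\right) - \left(89752 + 199 \sqrt{5}\right) = -956068532 - \left(89752 + 199 \sqrt{5}\right) = -956158284 - 199 \sqrt{5}$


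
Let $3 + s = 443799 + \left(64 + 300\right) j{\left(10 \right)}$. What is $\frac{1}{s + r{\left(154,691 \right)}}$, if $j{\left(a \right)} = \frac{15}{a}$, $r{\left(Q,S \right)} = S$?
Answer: $\frac{1}{445033} \approx 2.247 \cdot 10^{-6}$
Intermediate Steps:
$s = 444342$ ($s = -3 + \left(443799 + \left(64 + 300\right) \frac{15}{10}\right) = -3 + \left(443799 + 364 \cdot 15 \cdot \frac{1}{10}\right) = -3 + \left(443799 + 364 \cdot \frac{3}{2}\right) = -3 + \left(443799 + 546\right) = -3 + 444345 = 444342$)
$\frac{1}{s + r{\left(154,691 \right)}} = \frac{1}{444342 + 691} = \frac{1}{445033}$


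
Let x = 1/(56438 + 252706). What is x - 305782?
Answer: -94530670607/309144 ≈ -3.0578e+5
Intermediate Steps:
x = 1/309144 ≈ 3.2347e-6
x - 305782 = 1/309144 - 305782 = -94530670607/309144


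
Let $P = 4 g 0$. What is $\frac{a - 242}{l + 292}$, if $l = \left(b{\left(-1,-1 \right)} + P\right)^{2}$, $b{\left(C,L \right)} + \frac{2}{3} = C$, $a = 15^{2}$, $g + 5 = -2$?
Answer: $- \frac{153}{2653} \approx -0.057671$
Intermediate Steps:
$g = -7$ ($g = -5 - 2 = -7$)
$P = 0$ ($P = 4 \left(-7\right) 0 = \left(-28\right) 0 = 0$)
$a = 225$
$b{\left(C,L \right)} = - \frac{2}{3} + C$
$l = \frac{25}{9}$ ($l = \left(\left(- \frac{2}{3} - 1\right) + 0\right)^{2} = \left(- \frac{5}{3} + 0\right)^{2} = \left(- \frac{5}{3}\right)^{2} = \frac{25}{9} \approx 2.7778$)
$\frac{a - 242}{l + 292} = \frac{225 - 242}{\frac{25}{9} + 292} = - \frac{17}{\frac{2653}{9}} = \left(-17\right) \frac{9}{2653} = - \frac{153}{2653}$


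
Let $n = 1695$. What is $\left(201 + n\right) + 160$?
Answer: $2056$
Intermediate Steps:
$\left(201 + n\right) + 160 = \left(201 + 1695\right) + 160 = 1896 + 160 = 2056$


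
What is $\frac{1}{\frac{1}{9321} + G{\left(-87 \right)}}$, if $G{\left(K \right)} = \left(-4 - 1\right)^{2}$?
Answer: $\frac{9321}{233026} \approx 0.04$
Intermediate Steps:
$G{\left(K \right)} = 25$ ($G{\left(K \right)} = \left(-5\right)^{2} = 25$)
$\frac{1}{\frac{1}{9321} + G{\left(-87 \right)}} = \frac{1}{\frac{1}{9321} + 25} = \frac{1}{\frac{233026}{9321}} = \frac{9321}{233026}$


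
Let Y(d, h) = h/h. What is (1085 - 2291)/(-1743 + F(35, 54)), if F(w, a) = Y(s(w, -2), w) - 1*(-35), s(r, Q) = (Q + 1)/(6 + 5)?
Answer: 402/569 ≈ 0.70650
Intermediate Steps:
s(r, Q) = 1/11 + Q/11 (s(r, Q) = (1 + Q)/11 = (1 + Q)*(1/11) = 1/11 + Q/11)
Y(d, h) = 1
F(w, a) = 36 (F(w, a) = 1 - 1*(-35) = 1 + 35 = 36)
(1085 - 2291)/(-1743 + F(35, 54)) = (1085 - 2291)/(-1743 + 36) = -1206/(-1707) = -1206*(-1/1707) = 402/569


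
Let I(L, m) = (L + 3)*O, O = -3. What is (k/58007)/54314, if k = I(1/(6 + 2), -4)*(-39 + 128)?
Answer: -6675/25204737584 ≈ -2.6483e-7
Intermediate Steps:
I(L, m) = -9 - 3*L (I(L, m) = (L + 3)*(-3) = (3 + L)*(-3) = -9 - 3*L)
k = -6675/8 (k = (-9 - 3/(6 + 2))*(-39 + 128) = (-9 - 3/8)*89 = -75/8*89 = -6675/8 ≈ -834.38)
(k/58007)/54314 = -6675/8/58007/54314 = -6675/8*1/58007*(1/54314) = -6675/464056*1/54314 = -6675/25204737584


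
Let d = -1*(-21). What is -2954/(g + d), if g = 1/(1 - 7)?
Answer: -17724/125 ≈ -141.79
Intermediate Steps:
d = 21
g = -⅙ (g = 1/(-6) = -⅙ ≈ -0.16667)
-2954/(g + d) = -2954/(-⅙ + 21) = -2954/125/6 = -2954*6/125 = -17724/125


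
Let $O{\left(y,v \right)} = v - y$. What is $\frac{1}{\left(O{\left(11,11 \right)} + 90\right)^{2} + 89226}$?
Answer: $\frac{1}{97326} \approx 1.0275 \cdot 10^{-5}$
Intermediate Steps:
$\frac{1}{\left(O{\left(11,11 \right)} + 90\right)^{2} + 89226} = \frac{1}{\left(\left(11 - 11\right) + 90\right)^{2} + 89226} = \frac{1}{\left(0 + 90\right)^{2} + 89226} = \frac{1}{90^{2} + 89226} = \frac{1}{8100 + 89226} = \frac{1}{97326}$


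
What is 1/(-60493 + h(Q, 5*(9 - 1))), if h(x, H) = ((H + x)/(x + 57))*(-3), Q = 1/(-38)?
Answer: -2165/130971902 ≈ -1.6530e-5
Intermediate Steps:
Q = -1/38 ≈ -0.026316
h(x, H) = -3*(H + x)/(57 + x) (h(x, H) = ((H + x)/(57 + x))*(-3) = -3*(H + x)/(57 + x))
1/(-60493 + h(Q, 5*(9 - 1))) = 1/(-60493 + 3*(-5*(9 - 1) - 1*(-1/38))/(57 - 1/38)) = 1/(-60493 + 3*(-5*8 + 1/38)/(2165/38)) = 1/(-60493 + 3*(38/2165)*(-1*40 + 1/38)) = 1/(-60493 + 3*(38/2165)*(-40 + 1/38)) = 1/(-60493 + 3*(38/2165)*(-1519/38)) = 1/(-60493 - 4557/2165) = 1/(-130971902/2165) = -2165/130971902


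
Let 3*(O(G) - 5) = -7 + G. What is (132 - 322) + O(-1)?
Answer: -563/3 ≈ -187.67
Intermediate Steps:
O(G) = 8/3 + G/3 (O(G) = 5 + (-7 + G)/3 = 5 + (-7/3 + G/3) = 8/3 + G/3)
(132 - 322) + O(-1) = (132 - 322) + (8/3 + (⅓)*(-1)) = -190 + (8/3 - ⅓) = -190 + 7/3 = -563/3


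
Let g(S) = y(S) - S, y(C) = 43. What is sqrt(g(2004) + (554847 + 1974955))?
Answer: sqrt(2527841) ≈ 1589.9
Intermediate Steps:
g(S) = 43 - S
sqrt(g(2004) + (554847 + 1974955)) = sqrt((43 - 1*2004) + (554847 + 1974955)) = sqrt((43 - 2004) + 2529802) = sqrt(-1961 + 2529802) = sqrt(2527841)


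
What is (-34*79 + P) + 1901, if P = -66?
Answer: -851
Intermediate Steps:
(-34*79 + P) + 1901 = (-34*79 - 66) + 1901 = (-2686 - 66) + 1901 = -2752 + 1901 = -851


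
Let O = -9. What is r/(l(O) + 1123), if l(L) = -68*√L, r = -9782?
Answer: -10985186/1302745 - 1995528*I/1302745 ≈ -8.4323 - 1.5318*I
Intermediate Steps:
r/(l(O) + 1123) = -9782/(-204*I + 1123) = -9782*(1123 + 204*I)/1302745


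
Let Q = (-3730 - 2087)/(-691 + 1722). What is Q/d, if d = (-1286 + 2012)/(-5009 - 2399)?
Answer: 7182056/124751 ≈ 57.571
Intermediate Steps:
Q = -5817/1031 ≈ -5.6421
d = -363/3704 (d = 726/(-7408) = 726*(-1/7408) = -363/3704 ≈ -0.098002)
Q/d = -5817/(1031*(-363/3704)) = -5817/1031*(-3704/363) = 7182056/124751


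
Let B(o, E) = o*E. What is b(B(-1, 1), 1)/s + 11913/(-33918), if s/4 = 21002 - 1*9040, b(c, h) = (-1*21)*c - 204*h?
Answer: -96036703/270484744 ≈ -0.35505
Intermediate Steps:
B(o, E) = E*o
b(c, h) = -204*h - 21*c (b(c, h) = -21*c - 204*h = -204*h - 21*c)
s = 47848 (s = 4*(21002 - 1*9040) = 4*(21002 - 9040) = 4*11962 = 47848)
b(B(-1, 1), 1)/s + 11913/(-33918) = (-204*1 - 21*(-1))/47848 + 11913/(-33918) = (-204 - 21*(-1))*(1/47848) + 11913*(-1/33918) = (-204 + 21)*(1/47848) - 3971/11306 = -183*1/47848 - 3971/11306 = -183/47848 - 3971/11306 = -96036703/270484744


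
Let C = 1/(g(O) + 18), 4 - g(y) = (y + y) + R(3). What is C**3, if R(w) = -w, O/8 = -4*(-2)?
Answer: -1/1092727 ≈ -9.1514e-7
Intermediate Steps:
O = 64 (O = 8*(-4*(-2)) = 8*8 = 64)
g(y) = 7 - 2*y (g(y) = 4 - ((y + y) - 1*3) = 4 - (2*y - 3) = 4 - (-3 + 2*y) = 4 + (3 - 2*y) = 7 - 2*y)
C = -1/103 (C = 1/((7 - 2*64) + 18) = 1/((7 - 128) + 18) = 1/(-121 + 18) = 1/(-103) = -1/103 ≈ -0.0097087)
C**3 = (-1/103)**3 = -1/1092727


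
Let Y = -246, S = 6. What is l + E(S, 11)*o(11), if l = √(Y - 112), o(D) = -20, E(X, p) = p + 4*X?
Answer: -700 + I*√358 ≈ -700.0 + 18.921*I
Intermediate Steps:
l = I*√358 (l = √(-246 - 112) = √(-358) = I*√358 ≈ 18.921*I)
l + E(S, 11)*o(11) = I*√358 + (11 + 4*6)*(-20) = I*√358 + (11 + 24)*(-20) = I*√358 + 35*(-20) = I*√358 - 700 = -700 + I*√358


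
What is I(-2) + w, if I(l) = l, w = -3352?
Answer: -3354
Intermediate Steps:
I(-2) + w = -2 - 3352 = -3354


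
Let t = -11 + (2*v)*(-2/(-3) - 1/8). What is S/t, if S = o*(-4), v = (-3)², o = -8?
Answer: -128/5 ≈ -25.600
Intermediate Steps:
v = 9
S = 32 (S = -8*(-4) = 32)
t = -5/4 (t = -11 + (2*9)*(-2/(-3) - 1/8) = -11 + 18*(-2*(-⅓) - 1*⅛) = -11 + 18*(⅔ - ⅛) = -11 + 18*(13/24) = -11 + 39/4 = -5/4 ≈ -1.2500)
S/t = 32/(-5/4) = 32*(-⅘) = -128/5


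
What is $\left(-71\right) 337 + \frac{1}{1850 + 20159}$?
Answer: $- \frac{526609342}{22009} \approx -23927.0$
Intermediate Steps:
$\left(-71\right) 337 + \frac{1}{1850 + 20159} = -23927 + \frac{1}{22009} = - \frac{526609342}{22009}$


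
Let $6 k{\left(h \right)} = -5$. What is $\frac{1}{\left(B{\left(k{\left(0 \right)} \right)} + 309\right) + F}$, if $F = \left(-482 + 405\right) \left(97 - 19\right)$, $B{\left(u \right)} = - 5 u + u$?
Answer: $- \frac{3}{17081} \approx -0.00017563$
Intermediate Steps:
$k{\left(h \right)} = - \frac{5}{6}$ ($k{\left(h \right)} = \frac{1}{6} \left(-5\right) = - \frac{5}{6}$)
$B{\left(u \right)} = - 4 u$
$F = -6006$ ($F = \left(-77\right) 78 = -6006$)
$\frac{1}{\left(B{\left(k{\left(0 \right)} \right)} + 309\right) + F} = \frac{1}{\left(\left(-4\right) \left(- \frac{5}{6}\right) + 309\right) - 6006} = \frac{1}{\left(\frac{10}{3} + 309\right) - 6006} = \frac{1}{\frac{937}{3} - 6006} = \frac{1}{- \frac{17081}{3}} = - \frac{3}{17081}$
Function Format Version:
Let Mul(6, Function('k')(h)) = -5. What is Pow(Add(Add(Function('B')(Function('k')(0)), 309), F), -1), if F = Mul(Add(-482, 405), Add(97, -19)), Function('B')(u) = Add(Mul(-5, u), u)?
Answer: Rational(-3, 17081) ≈ -0.00017563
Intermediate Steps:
Function('k')(h) = Rational(-5, 6) (Function('k')(h) = Mul(Rational(1, 6), -5) = Rational(-5, 6))
Function('B')(u) = Mul(-4, u)
F = -6006 (F = Mul(-77, 78) = -6006)
Pow(Add(Add(Function('B')(Function('k')(0)), 309), F), -1) = Pow(Add(Add(Mul(-4, Rational(-5, 6)), 309), -6006), -1) = Pow(Add(Add(Rational(10, 3), 309), -6006), -1) = Pow(Add(Rational(937, 3), -6006), -1) = Pow(Rational(-17081, 3), -1) = Rational(-3, 17081)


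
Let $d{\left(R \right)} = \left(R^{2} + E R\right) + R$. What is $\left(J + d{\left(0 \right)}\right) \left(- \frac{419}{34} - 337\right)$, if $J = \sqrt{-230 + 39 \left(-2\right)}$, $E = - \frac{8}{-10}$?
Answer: $- \frac{11877 i \sqrt{77}}{17} \approx - 6130.6 i$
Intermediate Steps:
$E = \frac{4}{5}$ ($E = \left(-8\right) \left(- \frac{1}{10}\right) = \frac{4}{5} \approx 0.8$)
$d{\left(R \right)} = R^{2} + \frac{9 R}{5}$ ($d{\left(R \right)} = \left(R^{2} + \frac{4 R}{5}\right) + R = R^{2} + \frac{9 R}{5}$)
$J = 2 i \sqrt{77}$ ($J = \sqrt{-230 - 78} = \sqrt{-308} = 2 i \sqrt{77} \approx 17.55 i$)
$\left(J + d{\left(0 \right)}\right) \left(- \frac{419}{34} - 337\right) = \left(2 i \sqrt{77} + \frac{1}{5} \cdot 0 \left(9 + 5 \cdot 0\right)\right) \left(- \frac{419}{34} - 337\right) = \left(2 i \sqrt{77} + \frac{1}{5} \cdot 0 \left(9 + 0\right)\right) \left(\left(-419\right) \frac{1}{34} - 337\right) = \left(2 i \sqrt{77} + \frac{1}{5} \cdot 0 \cdot 9\right) \left(- \frac{419}{34} - 337\right) = \left(2 i \sqrt{77} + 0\right) \left(- \frac{11877}{34}\right) = 2 i \sqrt{77} \left(- \frac{11877}{34}\right) = - \frac{11877 i \sqrt{77}}{17}$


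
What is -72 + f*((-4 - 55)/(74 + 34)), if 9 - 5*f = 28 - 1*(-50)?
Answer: -11603/180 ≈ -64.461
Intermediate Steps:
f = -69/5 (f = 9/5 - (28 - 1*(-50))/5 = 9/5 - (28 + 50)/5 = 9/5 - ⅕*78 = 9/5 - 78/5 = -69/5 ≈ -13.800)
-72 + f*((-4 - 55)/(74 + 34)) = -72 - 69*(-4 - 55)/(5*(74 + 34)) = -72 - (-4071)/(5*108) = -72 - 69/5*(-59/108) = -72 + 1357/180 = -11603/180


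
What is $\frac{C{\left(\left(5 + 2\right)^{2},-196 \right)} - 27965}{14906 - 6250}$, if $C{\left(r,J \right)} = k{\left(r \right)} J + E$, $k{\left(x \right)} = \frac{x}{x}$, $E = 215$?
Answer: $- \frac{13973}{4328} \approx -3.2285$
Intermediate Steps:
$k{\left(x \right)} = 1$
$C{\left(r,J \right)} = 215 + J$ ($C{\left(r,J \right)} = 1 J + 215 = J + 215 = 215 + J$)
$\frac{C{\left(\left(5 + 2\right)^{2},-196 \right)} - 27965}{14906 - 6250} = \frac{\left(215 - 196\right) - 27965}{14906 - 6250} = \frac{19 - 27965}{8656} = \left(-27946\right) \frac{1}{8656} = - \frac{13973}{4328}$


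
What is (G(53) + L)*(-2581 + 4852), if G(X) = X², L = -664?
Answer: 4871295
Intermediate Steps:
(G(53) + L)*(-2581 + 4852) = (53² - 664)*(-2581 + 4852) = (2809 - 664)*2271 = 2145*2271 = 4871295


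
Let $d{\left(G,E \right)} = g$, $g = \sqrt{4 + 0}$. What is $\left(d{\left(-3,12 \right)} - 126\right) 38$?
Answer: $-4712$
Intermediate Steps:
$g = 2$ ($g = \sqrt{4} = 2$)
$d{\left(G,E \right)} = 2$
$\left(d{\left(-3,12 \right)} - 126\right) 38 = \left(2 - 126\right) 38 = \left(-124\right) 38 = -4712$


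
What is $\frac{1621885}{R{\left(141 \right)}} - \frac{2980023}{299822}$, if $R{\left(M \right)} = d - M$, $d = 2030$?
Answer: $\frac{480647541023}{566363758} \approx 848.66$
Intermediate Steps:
$R{\left(M \right)} = 2030 - M$
$\frac{1621885}{R{\left(141 \right)}} - \frac{2980023}{299822} = \frac{1621885}{2030 - 141} - \frac{2980023}{299822} = \frac{1621885}{1889} - \frac{2980023}{299822} = \frac{480647541023}{566363758}$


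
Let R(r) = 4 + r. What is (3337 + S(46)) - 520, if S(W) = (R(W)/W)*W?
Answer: 2867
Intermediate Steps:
S(W) = 4 + W (S(W) = ((4 + W)/W)*W = 4 + W)
(3337 + S(46)) - 520 = (3337 + (4 + 46)) - 520 = (3337 + 50) - 520 = 3387 - 520 = 2867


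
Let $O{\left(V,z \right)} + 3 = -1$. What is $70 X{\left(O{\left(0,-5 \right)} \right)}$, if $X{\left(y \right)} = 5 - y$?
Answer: $630$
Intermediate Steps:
$O{\left(V,z \right)} = -4$ ($O{\left(V,z \right)} = -3 - 1 = -4$)
$70 X{\left(O{\left(0,-5 \right)} \right)} = 70 \left(5 - -4\right) = 70 \left(5 + 4\right) = 70 \cdot 9 = 630$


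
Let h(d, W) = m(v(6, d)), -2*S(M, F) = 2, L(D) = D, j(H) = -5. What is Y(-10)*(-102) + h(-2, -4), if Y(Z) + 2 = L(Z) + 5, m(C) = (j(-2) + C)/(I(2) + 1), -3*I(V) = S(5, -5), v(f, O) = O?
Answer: 2835/4 ≈ 708.75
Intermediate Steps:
S(M, F) = -1 (S(M, F) = -½*2 = -1)
I(V) = ⅓ (I(V) = -⅓*(-1) = ⅓)
m(C) = -15/4 + 3*C/4 (m(C) = (-5 + C)/(⅓ + 1) = (-5 + C)/(4/3) = (-5 + C)*(¾) = -15/4 + 3*C/4)
Y(Z) = 3 + Z (Y(Z) = -2 + (Z + 5) = -2 + (5 + Z) = 3 + Z)
h(d, W) = -15/4 + 3*d/4
Y(-10)*(-102) + h(-2, -4) = (3 - 10)*(-102) + (-15/4 + (¾)*(-2)) = -7*(-102) + (-15/4 - 3/2) = 714 - 21/4 = 2835/4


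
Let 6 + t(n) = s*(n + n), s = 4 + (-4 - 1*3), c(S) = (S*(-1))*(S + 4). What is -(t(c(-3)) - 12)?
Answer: 36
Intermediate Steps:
c(S) = -S*(4 + S) (c(S) = (-S)*(4 + S) = -S*(4 + S))
s = -3 (s = 4 + (-4 - 3) = 4 - 7 = -3)
t(n) = -6 - 6*n (t(n) = -6 - 3*(n + n) = -6 - 6*n)
-(t(c(-3)) - 12) = -((-6 - (-6)*(-3)*(4 - 3)) - 12) = -((-6 - (-6)*(-3)) - 12) = -((-6 - 6*3) - 12) = -((-6 - 18) - 12) = -(-24 - 12) = -1*(-36) = 36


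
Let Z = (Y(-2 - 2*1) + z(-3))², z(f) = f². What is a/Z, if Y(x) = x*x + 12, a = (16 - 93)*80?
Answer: -6160/1369 ≈ -4.4996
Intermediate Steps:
a = -6160 (a = -77*80 = -6160)
Y(x) = 12 + x² (Y(x) = x² + 12 = 12 + x²)
Z = 1369 (Z = ((12 + (-2 - 2*1)²) + (-3)²)² = ((12 + (-2 - 2)²) + 9)² = ((12 + (-4)²) + 9)² = ((12 + 16) + 9)² = (28 + 9)² = 37² = 1369)
a/Z = -6160/1369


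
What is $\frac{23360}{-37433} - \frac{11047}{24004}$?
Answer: $- \frac{974255791}{898541732} \approx -1.0843$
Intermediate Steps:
$\frac{23360}{-37433} - \frac{11047}{24004} = 23360 \left(- \frac{1}{37433}\right) - \frac{11047}{24004} = - \frac{23360}{37433} - \frac{11047}{24004} = - \frac{974255791}{898541732}$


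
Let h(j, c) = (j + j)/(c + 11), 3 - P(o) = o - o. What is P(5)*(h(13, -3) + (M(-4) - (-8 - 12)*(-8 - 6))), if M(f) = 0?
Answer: -3321/4 ≈ -830.25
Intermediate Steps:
P(o) = 3 (P(o) = 3 - (o - o) = 3 - 1*0 = 3 + 0 = 3)
h(j, c) = 2*j/(11 + c) (h(j, c) = (2*j)/(11 + c) = 2*j/(11 + c))
P(5)*(h(13, -3) + (M(-4) - (-8 - 12)*(-8 - 6))) = 3*(2*13/(11 - 3) + (0 - (-8 - 12)*(-8 - 6))) = 3*(2*13/8 + (0 - (-20)*(-14))) = 3*(2*13*(1/8) + (0 - 1*280)) = 3*(13/4 + (0 - 280)) = 3*(13/4 - 280) = 3*(-1107/4) = -3321/4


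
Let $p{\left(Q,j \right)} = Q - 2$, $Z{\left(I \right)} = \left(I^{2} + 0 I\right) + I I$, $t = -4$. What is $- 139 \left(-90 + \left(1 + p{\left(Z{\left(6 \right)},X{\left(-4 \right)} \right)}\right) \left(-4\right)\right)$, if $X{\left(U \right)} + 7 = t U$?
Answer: $51986$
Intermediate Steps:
$X{\left(U \right)} = -7 - 4 U$
$Z{\left(I \right)} = 2 I^{2}$ ($Z{\left(I \right)} = \left(I^{2} + 0\right) + I^{2} = I^{2} + I^{2} = 2 I^{2}$)
$p{\left(Q,j \right)} = -2 + Q$
$- 139 \left(-90 + \left(1 + p{\left(Z{\left(6 \right)},X{\left(-4 \right)} \right)}\right) \left(-4\right)\right) = - 139 \left(-90 + \left(1 - \left(2 - 2 \cdot 6^{2}\right)\right) \left(-4\right)\right) = - 139 \left(-90 + \left(1 + \left(-2 + 2 \cdot 36\right)\right) \left(-4\right)\right) = - 139 \left(-90 + \left(1 + \left(-2 + 72\right)\right) \left(-4\right)\right) = - 139 \left(-90 + \left(1 + 70\right) \left(-4\right)\right) = - 139 \left(-90 + 71 \left(-4\right)\right) = - 139 \left(-90 - 284\right) = \left(-139\right) \left(-374\right) = 51986$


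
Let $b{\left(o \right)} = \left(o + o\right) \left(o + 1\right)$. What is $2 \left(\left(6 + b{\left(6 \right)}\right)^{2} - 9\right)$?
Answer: $16182$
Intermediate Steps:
$b{\left(o \right)} = 2 o \left(1 + o\right)$
$2 \left(\left(6 + b{\left(6 \right)}\right)^{2} - 9\right) = 2 \left(\left(6 + 2 \cdot 6 \left(1 + 6\right)\right)^{2} - 9\right) = 2 \left(\left(6 + 2 \cdot 6 \cdot 7\right)^{2} - 9\right) = 2 \left(\left(6 + 84\right)^{2} - 9\right) = 2 \left(90^{2} - 9\right) = 2 \left(8100 - 9\right) = 2 \cdot 8091 = 16182$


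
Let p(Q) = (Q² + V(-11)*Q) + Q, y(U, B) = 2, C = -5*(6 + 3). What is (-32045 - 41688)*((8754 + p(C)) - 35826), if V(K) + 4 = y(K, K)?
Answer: 1843472466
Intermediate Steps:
C = -45 (C = -5*9 = -45)
V(K) = -2 (V(K) = -4 + 2 = -2)
p(Q) = Q² - Q (p(Q) = (Q² - 2*Q) + Q = Q² - Q)
(-32045 - 41688)*((8754 + p(C)) - 35826) = (-32045 - 41688)*((8754 - 45*(-1 - 45)) - 35826) = -73733*((8754 - 45*(-46)) - 35826) = -73733*((8754 + 2070) - 35826) = -73733*(10824 - 35826) = -73733*(-25002) = 1843472466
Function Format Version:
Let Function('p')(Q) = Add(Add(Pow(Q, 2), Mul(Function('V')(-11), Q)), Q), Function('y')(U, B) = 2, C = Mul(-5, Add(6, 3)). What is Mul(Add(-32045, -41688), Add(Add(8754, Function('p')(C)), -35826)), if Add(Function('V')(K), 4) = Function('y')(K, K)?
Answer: 1843472466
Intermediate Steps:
C = -45 (C = Mul(-5, 9) = -45)
Function('V')(K) = -2 (Function('V')(K) = Add(-4, 2) = -2)
Function('p')(Q) = Add(Pow(Q, 2), Mul(-1, Q)) (Function('p')(Q) = Add(Add(Pow(Q, 2), Mul(-2, Q)), Q) = Add(Pow(Q, 2), Mul(-1, Q)))
Mul(Add(-32045, -41688), Add(Add(8754, Function('p')(C)), -35826)) = Mul(Add(-32045, -41688), Add(Add(8754, Mul(-45, Add(-1, -45))), -35826)) = Mul(-73733, Add(Add(8754, Mul(-45, -46)), -35826)) = Mul(-73733, Add(Add(8754, 2070), -35826)) = Mul(-73733, Add(10824, -35826)) = Mul(-73733, -25002) = 1843472466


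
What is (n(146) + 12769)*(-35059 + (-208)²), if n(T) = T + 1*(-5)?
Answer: 105926550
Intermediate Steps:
n(T) = -5 + T (n(T) = T - 5 = -5 + T)
(n(146) + 12769)*(-35059 + (-208)²) = ((-5 + 146) + 12769)*(-35059 + (-208)²) = (141 + 12769)*(-35059 + 43264) = 12910*8205 = 105926550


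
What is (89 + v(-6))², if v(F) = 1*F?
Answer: 6889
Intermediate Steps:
v(F) = F
(89 + v(-6))² = (89 - 6)² = 83² = 6889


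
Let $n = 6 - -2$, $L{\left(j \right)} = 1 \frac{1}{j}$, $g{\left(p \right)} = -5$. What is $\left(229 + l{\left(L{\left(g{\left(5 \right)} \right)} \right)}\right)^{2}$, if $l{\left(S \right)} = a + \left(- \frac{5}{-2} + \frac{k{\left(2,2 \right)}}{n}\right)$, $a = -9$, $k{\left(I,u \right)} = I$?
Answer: $\frac{793881}{16} \approx 49618.0$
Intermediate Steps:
$L{\left(j \right)} = \frac{1}{j}$
$n = 8$ ($n = 6 + 2 = 8$)
$l{\left(S \right)} = - \frac{25}{4}$ ($l{\left(S \right)} = -9 + \left(- \frac{5}{-2} + \frac{2}{8}\right) = -9 + \left(\left(-5\right) \left(- \frac{1}{2}\right) + 2 \cdot \frac{1}{8}\right) = -9 + \left(\frac{5}{2} + \frac{1}{4}\right) = -9 + \frac{11}{4} = - \frac{25}{4}$)
$\left(229 + l{\left(L{\left(g{\left(5 \right)} \right)} \right)}\right)^{2} = \left(229 - \frac{25}{4}\right)^{2} = \left(\frac{891}{4}\right)^{2} = \frac{793881}{16}$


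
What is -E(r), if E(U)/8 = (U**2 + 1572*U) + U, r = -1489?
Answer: 1000608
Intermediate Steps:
E(U) = 8*U**2 + 12584*U (E(U) = 8*((U**2 + 1572*U) + U) = 8*(U**2 + 1573*U) = 8*U**2 + 12584*U)
-E(r) = -8*(-1489)*(1573 - 1489) = -8*(-1489)*84 = -1*(-1000608) = 1000608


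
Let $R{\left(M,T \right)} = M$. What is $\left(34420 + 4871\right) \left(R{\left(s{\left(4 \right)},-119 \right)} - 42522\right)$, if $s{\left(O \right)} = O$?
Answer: $-1670574738$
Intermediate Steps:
$\left(34420 + 4871\right) \left(R{\left(s{\left(4 \right)},-119 \right)} - 42522\right) = \left(34420 + 4871\right) \left(4 - 42522\right) = 39291 \left(-42518\right) = -1670574738$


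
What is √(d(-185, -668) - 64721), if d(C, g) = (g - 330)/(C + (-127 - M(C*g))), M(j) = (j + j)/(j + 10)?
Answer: I*√243662902123013682/1940362 ≈ 254.4*I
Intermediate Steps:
M(j) = 2*j/(10 + j) (M(j) = (2*j)/(10 + j) = 2*j/(10 + j))
d(C, g) = (-330 + g)/(-127 + C - 2*C*g/(10 + C*g)) (d(C, g) = (g - 330)/(C + (-127 - 2*C*g/(10 + C*g))) = (-330 + g)/(C + (-127 - 2*C*g/(10 + C*g))) = (-330 + g)/(-127 + C - 2*C*g/(10 + C*g)))
√(d(-185, -668) - 64721) = √(-(-330 - 668)*(10 - 185*(-668))/(-(-127 - 185)*(10 - 185*(-668)) + 2*(-185)*(-668)) - 64721) = √(-1*(-998)*(10 + 123580)/(-1*(-312)*(10 + 123580) + 247160) - 64721) = √(-1*(-998)*123590/(-1*(-312)*123590 + 247160) - 64721) = √(-1*(-998)*123590/(38560080 + 247160) - 64721) = √(-1*(-998)*123590/38807240 - 64721) = √(-1*1/38807240*(-998)*123590 - 64721) = √(6167141/1940362 - 64721) = √(-125576001861/1940362) = I*√243662902123013682/1940362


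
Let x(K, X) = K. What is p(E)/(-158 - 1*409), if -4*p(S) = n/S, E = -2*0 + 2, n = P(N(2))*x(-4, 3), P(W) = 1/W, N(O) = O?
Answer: -1/2268 ≈ -0.00044092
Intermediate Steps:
n = -2 (n = -4/2 = (½)*(-4) = -2)
E = 2 (E = 0 + 2 = 2)
p(S) = 1/(2*S) (p(S) = -(-1)/(2*S) = 1/(2*S))
p(E)/(-158 - 1*409) = ((½)/2)/(-158 - 1*409) = ((½)*(½))/(-158 - 409) = (¼)/(-567) = (¼)*(-1/567) = -1/2268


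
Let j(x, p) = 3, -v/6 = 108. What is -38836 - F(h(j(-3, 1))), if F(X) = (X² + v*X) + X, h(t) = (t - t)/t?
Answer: -38836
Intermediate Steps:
v = -648 (v = -6*108 = -648)
h(t) = 0 (h(t) = 0/t = 0)
F(X) = X² - 647*X (F(X) = (X² - 648*X) + X = X² - 647*X)
-38836 - F(h(j(-3, 1))) = -38836 - 0*(-647 + 0) = -38836 - 0*(-647) = -38836 - 1*0 = -38836 + 0 = -38836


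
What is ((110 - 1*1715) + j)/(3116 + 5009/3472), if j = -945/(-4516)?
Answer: -6290599980/12220026169 ≈ -0.51478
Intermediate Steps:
j = 945/4516 (j = -945*(-1/4516) = 945/4516 ≈ 0.20926)
((110 - 1*1715) + j)/(3116 + 5009/3472) = ((110 - 1*1715) + 945/4516)/(3116 + 5009/3472) = ((110 - 1715) + 945/4516)/(3116 + 5009*(1/3472)) = (-1605 + 945/4516)/(3116 + 5009/3472) = -7247235/(4516*10823761/3472) = -7247235/4516*3472/10823761 = -6290599980/12220026169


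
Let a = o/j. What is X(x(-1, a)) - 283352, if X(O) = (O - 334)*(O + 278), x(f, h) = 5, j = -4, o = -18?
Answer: -376459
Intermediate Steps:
a = 9/2 (a = -18/(-4) = -18*(-¼) = 9/2 ≈ 4.5000)
X(O) = (-334 + O)*(278 + O)
X(x(-1, a)) - 283352 = (-92852 + 5² - 56*5) - 283352 = (-92852 + 25 - 280) - 283352 = -93107 - 283352 = -376459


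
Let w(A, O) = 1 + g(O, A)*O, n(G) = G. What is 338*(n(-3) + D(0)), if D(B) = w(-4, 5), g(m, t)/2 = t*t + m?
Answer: 70304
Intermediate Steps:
g(m, t) = 2*m + 2*t**2 (g(m, t) = 2*(t*t + m) = 2*(t**2 + m) = 2*(m + t**2) = 2*m + 2*t**2)
w(A, O) = 1 + O*(2*O + 2*A**2) (w(A, O) = 1 + (2*O + 2*A**2)*O = 1 + O*(2*O + 2*A**2))
D(B) = 211 (D(B) = 1 + 2*5*(5 + (-4)**2) = 1 + 2*5*(5 + 16) = 1 + 2*5*21 = 1 + 210 = 211)
338*(n(-3) + D(0)) = 338*(-3 + 211) = 338*208 = 70304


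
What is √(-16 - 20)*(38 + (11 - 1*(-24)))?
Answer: 438*I ≈ 438.0*I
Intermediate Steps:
√(-16 - 20)*(38 + (11 - 1*(-24))) = √(-36)*(38 + (11 + 24)) = (6*I)*(38 + 35) = (6*I)*73 = 438*I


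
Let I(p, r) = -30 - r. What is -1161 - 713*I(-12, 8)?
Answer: 25933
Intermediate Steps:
-1161 - 713*I(-12, 8) = -1161 - 713*(-30 - 1*8) = -1161 - 713*(-30 - 8) = -1161 - 713*(-38) = -1161 + 27094 = 25933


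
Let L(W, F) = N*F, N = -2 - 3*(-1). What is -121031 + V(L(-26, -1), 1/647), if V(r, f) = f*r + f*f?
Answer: -50664666525/418609 ≈ -1.2103e+5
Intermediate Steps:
N = 1 (N = -2 + 3 = 1)
L(W, F) = F (L(W, F) = 1*F = F)
V(r, f) = f² + f*r (V(r, f) = f*r + f² = f² + f*r)
-121031 + V(L(-26, -1), 1/647) = -121031 + (1/647 - 1)/647 = -121031 + (1/647)*(-646/647) = -121031 - 646/418609 = -50664666525/418609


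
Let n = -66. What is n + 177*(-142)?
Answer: -25200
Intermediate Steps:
n + 177*(-142) = -66 + 177*(-142) = -66 - 25134 = -25200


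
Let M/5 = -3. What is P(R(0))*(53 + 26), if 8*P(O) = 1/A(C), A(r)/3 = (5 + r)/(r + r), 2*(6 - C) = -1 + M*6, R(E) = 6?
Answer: 8137/1356 ≈ 6.0007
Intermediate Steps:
M = -15 (M = 5*(-3) = -15)
C = 103/2 (C = 6 - (-1 - 15*6)/2 = 6 - (-1 - 90)/2 = 6 - 1/2*(-91) = 6 + 91/2 = 103/2 ≈ 51.500)
A(r) = 3*(5 + r)/(2*r) (A(r) = 3*((5 + r)/(r + r)) = 3*((5 + r)/((2*r))) = 3*((5 + r)*(1/(2*r))) = 3*((5 + r)/(2*r)) = 3*(5 + r)/(2*r))
P(O) = 103/1356 (P(O) = 1/(8*((3*(5 + 103/2)/(2*(103/2))))) = 1/(8*(((3/2)*(2/103)*(113/2)))) = 1/(8*(339/206)) = (1/8)*(206/339) = 103/1356)
P(R(0))*(53 + 26) = 103*(53 + 26)/1356 = (103/1356)*79 = 8137/1356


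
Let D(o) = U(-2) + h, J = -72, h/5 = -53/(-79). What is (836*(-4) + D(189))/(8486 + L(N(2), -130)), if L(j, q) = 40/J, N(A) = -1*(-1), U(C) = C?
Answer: -2376621/6033151 ≈ -0.39393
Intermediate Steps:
h = 265/79 (h = 5*(-53/(-79)) = 5*(-53*(-1/79)) = 5*(53/79) = 265/79 ≈ 3.3544)
N(A) = 1
D(o) = 107/79 (D(o) = -2 + 265/79 = 107/79)
L(j, q) = -5/9 (L(j, q) = 40/(-72) = 40*(-1/72) = -5/9)
(836*(-4) + D(189))/(8486 + L(N(2), -130)) = (836*(-4) + 107/79)/(8486 - 5/9) = (-3344 + 107/79)/(76369/9) = -264069/79*9/76369 = -2376621/6033151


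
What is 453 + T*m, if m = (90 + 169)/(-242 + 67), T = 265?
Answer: 304/5 ≈ 60.800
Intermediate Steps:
m = -37/25 (m = 259/(-175) = 259*(-1/175) = -37/25 ≈ -1.4800)
453 + T*m = 453 + 265*(-37/25) = 453 - 1961/5 = 304/5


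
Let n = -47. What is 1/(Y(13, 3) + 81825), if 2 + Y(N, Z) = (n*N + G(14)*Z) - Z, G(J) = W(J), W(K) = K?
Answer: 1/81251 ≈ 1.2308e-5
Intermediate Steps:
G(J) = J
Y(N, Z) = -2 - 47*N + 13*Z (Y(N, Z) = -2 + ((-47*N + 14*Z) - Z) = -2 + (-47*N + 13*Z) = -2 - 47*N + 13*Z)
1/(Y(13, 3) + 81825) = 1/((-2 - 47*13 + 13*3) + 81825) = 1/((-2 - 611 + 39) + 81825) = 1/(-574 + 81825) = 1/81251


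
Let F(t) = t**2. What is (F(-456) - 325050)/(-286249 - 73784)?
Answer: 39038/120011 ≈ 0.32529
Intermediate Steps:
(F(-456) - 325050)/(-286249 - 73784) = ((-456)**2 - 325050)/(-286249 - 73784) = (207936 - 325050)/(-360033) = -117114*(-1/360033) = 39038/120011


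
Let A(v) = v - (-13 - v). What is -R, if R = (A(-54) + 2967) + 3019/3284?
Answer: -9434667/3284 ≈ -2872.9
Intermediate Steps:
A(v) = 13 + 2*v (A(v) = v + (13 + v) = 13 + 2*v)
R = 9434667/3284 (R = ((13 + 2*(-54)) + 2967) + 3019/3284 = ((13 - 108) + 2967) + 3019*(1/3284) = (-95 + 2967) + 3019/3284 = 2872 + 3019/3284 = 9434667/3284 ≈ 2872.9)
-R = -1*9434667/3284 = -9434667/3284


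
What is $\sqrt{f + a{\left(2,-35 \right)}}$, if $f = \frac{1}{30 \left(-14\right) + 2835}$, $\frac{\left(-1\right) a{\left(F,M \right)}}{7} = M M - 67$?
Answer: $\frac{i \sqrt{47276013435}}{2415} \approx 90.033 i$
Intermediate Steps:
$a{\left(F,M \right)} = 469 - 7 M^{2}$ ($a{\left(F,M \right)} = - 7 \left(M M - 67\right) = - 7 \left(M^{2} - 67\right) = - 7 \left(-67 + M^{2}\right) = 469 - 7 M^{2}$)
$f = \frac{1}{2415}$ ($f = \frac{1}{-420 + 2835} = \frac{1}{2415} \approx 0.00041408$)
$\sqrt{f + a{\left(2,-35 \right)}} = \sqrt{\frac{1}{2415} + \left(469 - 7 \left(-35\right)^{2}\right)} = \sqrt{\frac{1}{2415} + \left(469 - 8575\right)} = \sqrt{\frac{1}{2415} - 8106} = \sqrt{- \frac{19575989}{2415}} = \frac{i \sqrt{47276013435}}{2415}$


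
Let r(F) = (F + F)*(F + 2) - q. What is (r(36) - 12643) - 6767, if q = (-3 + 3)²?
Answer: -16674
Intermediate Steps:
q = 0 (q = 0² = 0)
r(F) = 2*F*(2 + F) (r(F) = (F + F)*(F + 2) - 1*0 = (2*F)*(2 + F) + 0 = 2*F*(2 + F) + 0 = 2*F*(2 + F))
(r(36) - 12643) - 6767 = (2*36*(2 + 36) - 12643) - 6767 = (2*36*38 - 12643) - 6767 = (2736 - 12643) - 6767 = -9907 - 6767 = -16674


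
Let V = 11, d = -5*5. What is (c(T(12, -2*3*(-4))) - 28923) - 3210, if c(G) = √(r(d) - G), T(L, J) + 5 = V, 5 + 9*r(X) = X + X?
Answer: -32133 + I*√109/3 ≈ -32133.0 + 3.4801*I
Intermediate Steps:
d = -25
r(X) = -5/9 + 2*X/9 (r(X) = -5/9 + (X + X)/9 = -5/9 + (2*X)/9 = -5/9 + 2*X/9)
T(L, J) = 6 (T(L, J) = -5 + 11 = 6)
c(G) = √(-55/9 - G) (c(G) = √((-5/9 + (2/9)*(-25)) - G) = √((-5/9 - 50/9) - G) = √(-55/9 - G))
(c(T(12, -2*3*(-4))) - 28923) - 3210 = (√(-55 - 9*6)/3 - 28923) - 3210 = (√(-55 - 54)/3 - 28923) - 3210 = (√(-109)/3 - 28923) - 3210 = ((I*√109)/3 - 28923) - 3210 = (I*√109/3 - 28923) - 3210 = (-28923 + I*√109/3) - 3210 = -32133 + I*√109/3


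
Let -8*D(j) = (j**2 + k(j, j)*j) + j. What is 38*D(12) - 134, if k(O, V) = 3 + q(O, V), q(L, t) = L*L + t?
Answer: -9938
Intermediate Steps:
q(L, t) = t + L**2 (q(L, t) = L**2 + t = t + L**2)
k(O, V) = 3 + V + O**2 (k(O, V) = 3 + (V + O**2) = 3 + V + O**2)
D(j) = -j/8 - j**2/8 - j*(3 + j + j**2)/8 (D(j) = -((j**2 + (3 + j + j**2)*j) + j)/8 = -((j**2 + j*(3 + j + j**2)) + j)/8 = -(j + j**2 + j*(3 + j + j**2))/8 = -j/8 - j**2/8 - j*(3 + j + j**2)/8)
38*D(12) - 134 = 38*(-1/8*12*(4 + 12**2 + 2*12)) - 134 = 38*(-1/8*12*(4 + 144 + 24)) - 134 = 38*(-1/8*12*172) - 134 = 38*(-258) - 134 = -9804 - 134 = -9938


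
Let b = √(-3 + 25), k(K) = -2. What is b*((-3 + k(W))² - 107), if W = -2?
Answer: -82*√22 ≈ -384.61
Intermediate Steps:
b = √22 ≈ 4.6904
b*((-3 + k(W))² - 107) = √22*((-3 - 2)² - 107) = √22*((-5)² - 107) = √22*(25 - 107) = √22*(-82) = -82*√22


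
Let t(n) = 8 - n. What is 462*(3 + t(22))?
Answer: -5082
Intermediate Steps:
462*(3 + t(22)) = 462*(3 + (8 - 1*22)) = 462*(3 + (8 - 22)) = 462*(3 - 14) = 462*(-11) = -5082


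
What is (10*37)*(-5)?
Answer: -1850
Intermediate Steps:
(10*37)*(-5) = 370*(-5) = -1850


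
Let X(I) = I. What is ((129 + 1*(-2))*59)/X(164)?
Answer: 7493/164 ≈ 45.689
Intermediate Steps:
((129 + 1*(-2))*59)/X(164) = ((129 + 1*(-2))*59)/164 = ((129 - 2)*59)*(1/164) = (127*59)*(1/164) = 7493*(1/164) = 7493/164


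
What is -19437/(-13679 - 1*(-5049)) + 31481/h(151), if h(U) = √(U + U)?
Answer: 19437/8630 + 31481*√302/302 ≈ 1813.8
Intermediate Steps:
h(U) = √2*√U (h(U) = √(2*U) = √2*√U)
-19437/(-13679 - 1*(-5049)) + 31481/h(151) = -19437/(-13679 - 1*(-5049)) + 31481/((√2*√151)) = -19437/(-13679 + 5049) + 31481/(√302) = -19437/(-8630) + 31481*(√302/302) = -19437*(-1/8630) + 31481*√302/302 = 19437/8630 + 31481*√302/302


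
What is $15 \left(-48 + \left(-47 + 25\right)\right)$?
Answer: $-1050$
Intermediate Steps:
$15 \left(-48 + \left(-47 + 25\right)\right) = 15 \left(-48 - 22\right) = 15 \left(-70\right) = -1050$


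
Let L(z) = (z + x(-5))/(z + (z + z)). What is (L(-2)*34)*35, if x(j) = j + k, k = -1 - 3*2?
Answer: 8330/3 ≈ 2776.7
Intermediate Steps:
k = -7 (k = -1 - 6 = -7)
x(j) = -7 + j (x(j) = j - 7 = -7 + j)
L(z) = (-12 + z)/(3*z) (L(z) = (z + (-7 - 5))/(z + (z + z)) = (z - 12)/(z + 2*z) = (-12 + z)/((3*z)) = (-12 + z)*(1/(3*z)) = (-12 + z)/(3*z))
(L(-2)*34)*35 = (((⅓)*(-12 - 2)/(-2))*34)*35 = (((⅓)*(-½)*(-14))*34)*35 = ((7/3)*34)*35 = (238/3)*35 = 8330/3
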